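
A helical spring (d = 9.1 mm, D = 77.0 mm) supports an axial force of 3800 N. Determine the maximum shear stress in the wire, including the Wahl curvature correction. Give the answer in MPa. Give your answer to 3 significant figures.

1160 MPa

Spring index C = D/d = 77.0/9.1 = 8.4615
K_W = (4C−1)/(4C−4) + 0.615/C = 32.846/29.846 + 0.0727 = 1.1732
τ₀ = 8FD/(πd³) = 8·3800·77.0/(π·9.1³) = 2.3408e+06/2367.4 = 988.76 MPa
τ_max = K·τ₀ = 1.1732 × 988.76 = 1160 MPa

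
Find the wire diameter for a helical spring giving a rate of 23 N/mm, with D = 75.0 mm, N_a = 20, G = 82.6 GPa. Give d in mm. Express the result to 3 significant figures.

d = (8D³N_a·k / G)^(1/4) = (8·75.0³·20·23 / (82.6×10³))^0.25
  = (18795)^0.25 = 11.7088 mm

11.7 mm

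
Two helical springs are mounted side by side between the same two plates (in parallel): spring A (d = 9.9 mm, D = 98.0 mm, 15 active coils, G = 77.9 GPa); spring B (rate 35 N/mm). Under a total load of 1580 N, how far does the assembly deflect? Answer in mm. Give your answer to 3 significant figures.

38.0 mm

k_A = Gd⁴/(8D³N_a) = (77.9×10³)(9.9⁴)/(8·98.0³·15) = 6.6255 N/mm
Parallel: k_eq = 6.6255 + 35 = 41.626 N/mm
δ = F/k_eq = 1580/41.626 = 37.958 mm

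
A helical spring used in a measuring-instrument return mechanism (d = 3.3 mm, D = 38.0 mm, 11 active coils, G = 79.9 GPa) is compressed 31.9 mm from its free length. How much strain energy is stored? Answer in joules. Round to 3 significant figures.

0.998 J

k = Gd⁴/(8D³N_a) = (79.9×10³)(3.3⁴)/(8·38.0³·11) = 1.9623 N/mm
U = ½kδ² = 0.5 × 1.9623 × 31.9² = 998.44 N·mm = 0.99844 J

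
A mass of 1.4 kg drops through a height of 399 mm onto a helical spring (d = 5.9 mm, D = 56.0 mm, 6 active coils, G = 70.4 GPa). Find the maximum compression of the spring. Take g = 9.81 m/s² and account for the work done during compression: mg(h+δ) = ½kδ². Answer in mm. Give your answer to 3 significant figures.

k = Gd⁴/(8D³N_a) = (70.4×10³)(5.9⁴)/(8·56.0³·6) = 10.12 N/mm
W = mg = 1.4 × 9.81 = 13.734 N
½kδ² − Wδ − Wh = 0 → δ = (W + √(W² + 2kWh))/k
δ = (13.734 + √(188.62 + 110911))/10.12 = (13.734 + 333.32)/10.12 = 34.294 mm

34.3 mm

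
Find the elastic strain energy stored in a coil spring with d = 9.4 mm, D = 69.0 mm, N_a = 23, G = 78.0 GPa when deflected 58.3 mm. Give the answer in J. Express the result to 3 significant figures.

k = Gd⁴/(8D³N_a) = (78.0×10³)(9.4⁴)/(8·69.0³·23) = 10.075 N/mm
U = ½kδ² = 0.5 × 10.075 × 58.3² = 17122 N·mm = 17.122 J

17.1 J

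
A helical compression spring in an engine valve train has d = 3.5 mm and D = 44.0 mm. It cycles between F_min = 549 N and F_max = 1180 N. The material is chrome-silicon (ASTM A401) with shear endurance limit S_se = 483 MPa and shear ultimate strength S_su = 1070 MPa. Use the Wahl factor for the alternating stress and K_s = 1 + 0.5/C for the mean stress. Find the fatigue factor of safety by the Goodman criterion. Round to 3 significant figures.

0.244

C = D/d = 44.0/3.5 = 12.5714; K_W = (4C−1)/(4C−4)+0.615/C = 1.1137; K_s = 1+0.5/C = 1.0398
F_a = (F_max−F_min)/2 = 315.5 N; F_m = (F_max+F_min)/2 = 864.5 N
τ_a = K_W·8F_aD/(πd³) = 1.1137 × 824.49 = 918.27 MPa
τ_m = K_s·8F_mD/(πd³) = 1.0398 × 2259.2 = 2349 MPa
Goodman: 1/n_f = τ_a/S_se + τ_m/S_su = 918.27/483 + 2349/1070 = 1.90118 + 2.19537 = 4.0966
n_f = 1/4.0966 = 0.2441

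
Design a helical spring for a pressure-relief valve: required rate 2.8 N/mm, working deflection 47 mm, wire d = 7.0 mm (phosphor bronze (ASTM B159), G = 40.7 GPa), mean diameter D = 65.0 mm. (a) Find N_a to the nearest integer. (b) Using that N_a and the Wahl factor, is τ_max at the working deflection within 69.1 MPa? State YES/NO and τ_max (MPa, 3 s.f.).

(a) 16 coils; (b) NO, τ_max = 72.9 MPa

N_a = Gd⁴/(8D³k) = (40.7×10³)(7.0⁴)/(8·65.0³·2.8) = 15.89 → N_a = 16
Actual rate k = Gd⁴/(8D³·16) = 2.7799 N/mm
Working load F = kδ = 2.7799·47 = 130.66 N
C = 65.0/7.0 = 9.2857; K_W = (4C−1)/(4C−4)+0.615/C = 1.1567
τ_max = K_W·8FD/(πd³) = 1.1567·63.051 = 72.934 MPa
τ_max > 69.1 MPa → exceeds allowable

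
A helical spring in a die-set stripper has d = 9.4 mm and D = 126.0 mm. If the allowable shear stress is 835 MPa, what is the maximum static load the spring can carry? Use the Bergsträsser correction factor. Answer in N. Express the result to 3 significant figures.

1970 N

C = D/d = 126.0/9.4 = 13.4043
K_B = (4C+2)/(4C−3) = 55.617/50.617 = 1.0988
τ_max = K·8FD/(πd³) → F_max = τ_allow·πd³/(8DK)
F_max = 835·π·9.4³/(8·126.0·1.0988) = 2.1788e+06/1107.6 = 1967.2 N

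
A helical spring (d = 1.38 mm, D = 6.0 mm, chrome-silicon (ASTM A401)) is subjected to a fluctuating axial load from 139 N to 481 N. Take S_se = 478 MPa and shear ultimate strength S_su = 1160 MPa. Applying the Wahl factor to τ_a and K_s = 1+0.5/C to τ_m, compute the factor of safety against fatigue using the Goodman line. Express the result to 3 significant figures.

C = D/d = 6.0/1.38 = 4.3478; K_W = (4C−1)/(4C−4)+0.615/C = 1.3655; K_s = 1+0.5/C = 1.1150
F_a = (F_max−F_min)/2 = 171 N; F_m = (F_max+F_min)/2 = 310 N
τ_a = K_W·8F_aD/(πd³) = 1.3655 × 994.15 = 1357.5 MPa
τ_m = K_s·8F_mD/(πd³) = 1.1150 × 1802.3 = 2009.5 MPa
Goodman: 1/n_f = τ_a/S_se + τ_m/S_su = 1357.5/478 + 2009.5/1160 = 2.83992 + 1.73234 = 4.5723
n_f = 1/4.5723 = 0.2187

0.219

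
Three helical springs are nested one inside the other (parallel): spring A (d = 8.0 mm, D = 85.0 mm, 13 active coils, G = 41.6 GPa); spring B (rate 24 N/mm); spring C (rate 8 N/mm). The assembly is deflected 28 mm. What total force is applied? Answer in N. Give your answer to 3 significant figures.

k_A = Gd⁴/(8D³N_a) = (41.6×10³)(8.0⁴)/(8·85.0³·13) = 2.6679 N/mm
Parallel: k_eq = 2.6679 + 24 + 8 = 34.668 N/mm
F = k_eq·δ = 34.668·28 = 970.7 N

971 N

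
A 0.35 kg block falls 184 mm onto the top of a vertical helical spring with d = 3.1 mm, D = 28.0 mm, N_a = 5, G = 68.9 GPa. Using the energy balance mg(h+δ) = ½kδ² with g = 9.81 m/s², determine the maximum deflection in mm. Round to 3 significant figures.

13.7 mm

k = Gd⁴/(8D³N_a) = (68.9×10³)(3.1⁴)/(8·28.0³·5) = 7.2466 N/mm
W = mg = 0.35 × 9.81 = 3.4335 N
½kδ² − Wδ − Wh = 0 → δ = (W + √(W² + 2kWh))/k
δ = (3.4335 + √(11.789 + 9156.23))/7.2466 = (3.4335 + 95.75)/7.2466 = 13.687 mm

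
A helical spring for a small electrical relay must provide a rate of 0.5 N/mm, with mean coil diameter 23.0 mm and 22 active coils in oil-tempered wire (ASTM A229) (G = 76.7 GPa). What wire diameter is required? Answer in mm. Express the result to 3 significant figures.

1.93 mm

d = (8D³N_a·k / G)^(1/4) = (8·23.0³·22·0.5 / (76.7×10³))^0.25
  = (13.96)^0.25 = 1.9329 mm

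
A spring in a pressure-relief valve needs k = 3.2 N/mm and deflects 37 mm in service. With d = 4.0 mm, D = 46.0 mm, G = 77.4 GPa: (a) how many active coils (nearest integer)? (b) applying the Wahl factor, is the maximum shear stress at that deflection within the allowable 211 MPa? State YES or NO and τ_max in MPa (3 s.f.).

N_a = Gd⁴/(8D³k) = (77.4×10³)(4.0⁴)/(8·46.0³·3.2) = 7.952 → N_a = 8
Actual rate k = Gd⁴/(8D³·8) = 3.1807 N/mm
Working load F = kδ = 3.1807·37 = 117.69 N
C = 46.0/4.0 = 11.5000; K_W = (4C−1)/(4C−4)+0.615/C = 1.1249
τ_max = K_W·8FD/(πd³) = 1.1249·215.4 = 242.31 MPa
τ_max > 211 MPa → exceeds allowable

(a) 8 coils; (b) NO, τ_max = 242 MPa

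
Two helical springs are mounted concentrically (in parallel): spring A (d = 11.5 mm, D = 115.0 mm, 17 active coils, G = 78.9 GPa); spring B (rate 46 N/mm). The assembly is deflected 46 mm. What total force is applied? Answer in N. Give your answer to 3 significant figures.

k_A = Gd⁴/(8D³N_a) = (78.9×10³)(11.5⁴)/(8·115.0³·17) = 6.6717 N/mm
Parallel: k_eq = 6.6717 + 46 = 52.672 N/mm
F = k_eq·δ = 52.672·46 = 2422.9 N

2420 N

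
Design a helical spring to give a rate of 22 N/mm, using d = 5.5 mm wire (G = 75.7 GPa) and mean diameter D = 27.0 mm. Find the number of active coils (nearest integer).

N_a = Gd⁴/(8D³k) = (75.7×10³ × 5.5⁴)/(8 × 27.0³ × 22)
    = 6.92702e+07 / 3.46421e+06 = 20 → 20 coils

20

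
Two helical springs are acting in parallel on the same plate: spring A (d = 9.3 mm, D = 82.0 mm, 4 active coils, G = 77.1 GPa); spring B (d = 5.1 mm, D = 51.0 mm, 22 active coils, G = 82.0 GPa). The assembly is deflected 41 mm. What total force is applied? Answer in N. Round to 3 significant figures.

k_A = Gd⁴/(8D³N_a) = (77.1×10³)(9.3⁴)/(8·82.0³·4) = 32.688 N/mm
k_B = Gd⁴/(8D³N_a) = (82.0×10³)(5.1⁴)/(8·51.0³·22) = 2.3761 N/mm
Parallel: k_eq = 32.688 + 2.3761 = 35.065 N/mm
F = k_eq·δ = 35.065·41 = 1437.6 N

1440 N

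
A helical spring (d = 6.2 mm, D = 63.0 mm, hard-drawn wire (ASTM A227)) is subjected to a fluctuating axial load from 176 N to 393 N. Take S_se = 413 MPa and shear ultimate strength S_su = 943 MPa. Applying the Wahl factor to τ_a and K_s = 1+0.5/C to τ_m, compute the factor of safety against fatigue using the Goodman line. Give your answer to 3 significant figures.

2.41

C = D/d = 63.0/6.2 = 10.1613; K_W = (4C−1)/(4C−4)+0.615/C = 1.1424; K_s = 1+0.5/C = 1.0492
F_a = (F_max−F_min)/2 = 108.5 N; F_m = (F_max+F_min)/2 = 284.5 N
τ_a = K_W·8F_aD/(πd³) = 1.1424 × 73.036 = 83.435 MPa
τ_m = K_s·8F_mD/(πd³) = 1.0492 × 191.51 = 200.93 MPa
Goodman: 1/n_f = τ_a/S_se + τ_m/S_su = 83.435/413 + 200.93/943 = 0.20202 + 0.21308 = 0.4151
n_f = 1/0.4151 = 2.409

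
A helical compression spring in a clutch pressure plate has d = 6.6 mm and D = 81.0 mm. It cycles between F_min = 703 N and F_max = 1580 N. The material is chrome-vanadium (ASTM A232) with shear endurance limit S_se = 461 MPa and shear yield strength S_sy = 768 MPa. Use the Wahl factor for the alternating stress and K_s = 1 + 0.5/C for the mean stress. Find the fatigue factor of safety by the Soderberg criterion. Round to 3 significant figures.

0.534

C = D/d = 81.0/6.6 = 12.2727; K_W = (4C−1)/(4C−4)+0.615/C = 1.1166; K_s = 1+0.5/C = 1.0407
F_a = (F_max−F_min)/2 = 438.5 N; F_m = (F_max+F_min)/2 = 1141.5 N
τ_a = K_W·8F_aD/(πd³) = 1.1166 × 314.6 = 351.3 MPa
τ_m = K_s·8F_mD/(πd³) = 1.0407 × 818.97 = 852.34 MPa
Soderberg: 1/n_f = τ_a/S_se + τ_m/S_sy = 351.3/461 + 852.34/768 = 0.76204 + 1.10981 = 1.8719
n_f = 1/1.8719 = 0.5342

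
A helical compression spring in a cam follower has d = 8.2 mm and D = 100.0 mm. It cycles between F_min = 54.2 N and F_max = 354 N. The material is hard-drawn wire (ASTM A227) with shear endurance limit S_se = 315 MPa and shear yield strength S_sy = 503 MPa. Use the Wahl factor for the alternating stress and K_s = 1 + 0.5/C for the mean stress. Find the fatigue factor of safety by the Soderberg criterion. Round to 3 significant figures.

2.27

C = D/d = 100.0/8.2 = 12.1951; K_W = (4C−1)/(4C−4)+0.615/C = 1.1174; K_s = 1+0.5/C = 1.0410
F_a = (F_max−F_min)/2 = 149.9 N; F_m = (F_max+F_min)/2 = 204.1 N
τ_a = K_W·8F_aD/(πd³) = 1.1174 × 69.231 = 77.36 MPa
τ_m = K_s·8F_mD/(πd³) = 1.0410 × 94.263 = 98.128 MPa
Soderberg: 1/n_f = τ_a/S_se + τ_m/S_sy = 77.36/315 + 98.128/503 = 0.24559 + 0.19509 = 0.44067
n_f = 1/0.44067 = 2.269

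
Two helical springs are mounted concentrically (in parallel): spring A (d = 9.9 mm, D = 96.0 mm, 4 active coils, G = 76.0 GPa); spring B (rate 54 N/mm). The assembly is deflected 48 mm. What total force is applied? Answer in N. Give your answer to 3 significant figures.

3830 N

k_A = Gd⁴/(8D³N_a) = (76.0×10³)(9.9⁴)/(8·96.0³·4) = 25.786 N/mm
Parallel: k_eq = 25.786 + 54 = 79.786 N/mm
F = k_eq·δ = 79.786·48 = 3829.7 N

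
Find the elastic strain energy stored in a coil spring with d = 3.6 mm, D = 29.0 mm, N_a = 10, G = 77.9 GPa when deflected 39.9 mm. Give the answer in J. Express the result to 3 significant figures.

5.34 J

k = Gd⁴/(8D³N_a) = (77.9×10³)(3.6⁴)/(8·29.0³·10) = 6.706 N/mm
U = ½kδ² = 0.5 × 6.706 × 39.9² = 5338 N·mm = 5.338 J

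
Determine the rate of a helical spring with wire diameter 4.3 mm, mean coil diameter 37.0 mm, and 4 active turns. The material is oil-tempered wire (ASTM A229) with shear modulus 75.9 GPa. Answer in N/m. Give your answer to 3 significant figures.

16000 N/m

k = Gd⁴/(8D³N_a) = (75.9×10³ × 4.3⁴) / (8 × 37.0³ × 4)
  = 2.59487e+07 / 1.6209e+06 = 16.009 N/mm = 16009 N/m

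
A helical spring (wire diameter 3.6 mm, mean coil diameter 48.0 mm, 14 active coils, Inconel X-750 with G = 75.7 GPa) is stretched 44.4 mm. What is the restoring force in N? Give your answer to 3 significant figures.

k = Gd⁴/(8D³N_a) = (75.7×10³)(3.6⁴)/(8·48.0³·14) = 1.0265 N/mm
F = k·δ = 1.0265 × 44.4 = 45.577 N

45.6 N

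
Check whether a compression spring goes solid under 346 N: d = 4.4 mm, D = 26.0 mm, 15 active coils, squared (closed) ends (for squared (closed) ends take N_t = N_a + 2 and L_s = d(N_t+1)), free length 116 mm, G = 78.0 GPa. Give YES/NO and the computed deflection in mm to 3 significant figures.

k = Gd⁴/(8D³N_a) = (78.0×10³)(4.4⁴)/(8·26.0³·15) = 13.861 N/mm
N_t = 17; L_s = 4.4·18 = 79.2 mm; δ_solid = L₀ − L_s = 116 − 79.2 = 36.8 mm
δ = F/k = 346/13.861 = 24.962 mm
δ < δ_solid → spring does not go solid

NO, δ = 25.0 mm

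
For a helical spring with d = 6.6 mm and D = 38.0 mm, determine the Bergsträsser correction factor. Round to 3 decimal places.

1.250

C = D/d = 38.0/6.6 = 5.7576
K_B = (4C+2)/(4C−3) = 25.030/20.030 = 1.2496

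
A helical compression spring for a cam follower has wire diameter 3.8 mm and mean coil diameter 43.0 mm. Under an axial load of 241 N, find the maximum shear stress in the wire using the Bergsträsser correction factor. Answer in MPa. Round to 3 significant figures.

Spring index C = D/d = 43.0/3.8 = 11.3158
K_B = (4C+2)/(4C−3) = 47.263/42.263 = 1.1183
τ₀ = 8FD/(πd³) = 8·241·43.0/(π·3.8³) = 82904/172.39 = 480.92 MPa
τ_max = K·τ₀ = 1.1183 × 480.92 = 537.82 MPa

538 MPa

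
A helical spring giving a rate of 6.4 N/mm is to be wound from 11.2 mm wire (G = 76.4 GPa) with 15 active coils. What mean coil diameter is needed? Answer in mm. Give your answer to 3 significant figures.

116 mm

D = (Gd⁴/(8N_a·k))^(1/3) = (76.4×10³·11.2⁴/(8·15·6.4))^(1/3)
  = (1.56532e+06)^(1/3) = 116.1096 mm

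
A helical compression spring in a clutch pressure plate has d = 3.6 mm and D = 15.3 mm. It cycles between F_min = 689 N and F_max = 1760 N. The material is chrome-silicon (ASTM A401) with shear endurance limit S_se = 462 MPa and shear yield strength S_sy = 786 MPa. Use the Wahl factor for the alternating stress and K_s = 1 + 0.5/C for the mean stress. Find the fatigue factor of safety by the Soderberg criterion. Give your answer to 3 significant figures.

0.359

C = D/d = 15.3/3.6 = 4.2500; K_W = (4C−1)/(4C−4)+0.615/C = 1.3755; K_s = 1+0.5/C = 1.1176
F_a = (F_max−F_min)/2 = 535.5 N; F_m = (F_max+F_min)/2 = 1224.5 N
τ_a = K_W·8F_aD/(πd³) = 1.3755 × 447.18 = 615.09 MPa
τ_m = K_s·8F_mD/(πd³) = 1.1176 × 1022.5 = 1142.8 MPa
Soderberg: 1/n_f = τ_a/S_se + τ_m/S_sy = 615.09/462 + 1142.8/786 = 1.33136 + 1.45400 = 2.7854
n_f = 1/2.7854 = 0.359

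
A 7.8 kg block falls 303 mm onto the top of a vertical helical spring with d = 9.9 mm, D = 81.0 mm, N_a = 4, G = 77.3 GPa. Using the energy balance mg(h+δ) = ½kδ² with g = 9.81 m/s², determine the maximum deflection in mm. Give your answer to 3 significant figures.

k = Gd⁴/(8D³N_a) = (77.3×10³)(9.9⁴)/(8·81.0³·4) = 43.663 N/mm
W = mg = 7.8 × 9.81 = 76.518 N
½kδ² − Wδ − Wh = 0 → δ = (W + √(W² + 2kWh))/k
δ = (76.518 + √(5855 + 2.02466e+06))/43.663 = (76.518 + 1425)/43.663 = 34.388 mm

34.4 mm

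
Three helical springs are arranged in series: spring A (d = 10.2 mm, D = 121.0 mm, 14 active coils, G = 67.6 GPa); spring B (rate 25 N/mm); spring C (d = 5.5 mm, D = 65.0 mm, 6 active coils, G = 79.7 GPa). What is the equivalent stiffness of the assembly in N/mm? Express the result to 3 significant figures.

2.03 N/mm

k_A = Gd⁴/(8D³N_a) = (67.6×10³)(10.2⁴)/(8·121.0³·14) = 3.6879 N/mm
k_C = Gd⁴/(8D³N_a) = (79.7×10³)(5.5⁴)/(8·65.0³·6) = 5.5326 N/mm
Series: 1/k_eq = 1/3.6879 + 1/25 + 1/5.5326 = 0.49191; k_eq = 2.0329 N/mm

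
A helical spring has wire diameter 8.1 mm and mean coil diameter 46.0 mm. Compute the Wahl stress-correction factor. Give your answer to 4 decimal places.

1.2686

C = D/d = 46.0/8.1 = 5.6790
K_W = (4C−1)/(4C−4) + 0.615/C = 21.716/18.716 + 0.1083 = 1.2686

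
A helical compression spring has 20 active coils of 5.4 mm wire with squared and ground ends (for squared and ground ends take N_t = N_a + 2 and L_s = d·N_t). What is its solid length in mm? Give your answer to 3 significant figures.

squared and ground ends: N_t = N_a + 2 = 20 + 2 = 22
L_s = d·N_t = 5.4 × 22 = 118.8 mm

119 mm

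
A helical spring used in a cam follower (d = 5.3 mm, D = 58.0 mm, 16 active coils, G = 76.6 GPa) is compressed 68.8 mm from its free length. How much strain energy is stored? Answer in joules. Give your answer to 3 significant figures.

k = Gd⁴/(8D³N_a) = (76.6×10³)(5.3⁴)/(8·58.0³·16) = 2.4201 N/mm
U = ½kδ² = 0.5 × 2.4201 × 68.8² = 5727.8 N·mm = 5.7278 J

5.73 J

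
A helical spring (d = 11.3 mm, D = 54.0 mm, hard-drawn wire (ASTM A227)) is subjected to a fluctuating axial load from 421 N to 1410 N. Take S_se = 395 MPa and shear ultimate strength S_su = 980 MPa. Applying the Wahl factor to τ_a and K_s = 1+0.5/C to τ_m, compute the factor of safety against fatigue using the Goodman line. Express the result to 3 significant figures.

C = D/d = 54.0/11.3 = 4.7788; K_W = (4C−1)/(4C−4)+0.615/C = 1.3272; K_s = 1+0.5/C = 1.1046
F_a = (F_max−F_min)/2 = 494.5 N; F_m = (F_max+F_min)/2 = 915.5 N
τ_a = K_W·8F_aD/(πd³) = 1.3272 × 47.126 = 62.545 MPa
τ_m = K_s·8F_mD/(πd³) = 1.1046 × 87.248 = 96.377 MPa
Goodman: 1/n_f = τ_a/S_se + τ_m/S_su = 62.545/395 + 96.377/980 = 0.15834 + 0.09834 = 0.25669
n_f = 1/0.25669 = 3.896

3.90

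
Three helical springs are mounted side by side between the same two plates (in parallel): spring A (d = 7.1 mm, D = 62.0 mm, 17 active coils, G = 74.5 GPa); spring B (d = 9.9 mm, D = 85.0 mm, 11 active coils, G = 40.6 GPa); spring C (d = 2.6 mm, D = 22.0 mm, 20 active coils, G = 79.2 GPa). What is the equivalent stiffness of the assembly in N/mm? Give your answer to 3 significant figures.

k_A = Gd⁴/(8D³N_a) = (74.5×10³)(7.1⁴)/(8·62.0³·17) = 5.8408 N/mm
k_B = Gd⁴/(8D³N_a) = (40.6×10³)(9.9⁴)/(8·85.0³·11) = 7.2165 N/mm
k_C = Gd⁴/(8D³N_a) = (79.2×10³)(2.6⁴)/(8·22.0³·20) = 2.1244 N/mm
Parallel: k_eq = 5.8408 + 7.2165 + 2.1244 = 15.182 N/mm

15.2 N/mm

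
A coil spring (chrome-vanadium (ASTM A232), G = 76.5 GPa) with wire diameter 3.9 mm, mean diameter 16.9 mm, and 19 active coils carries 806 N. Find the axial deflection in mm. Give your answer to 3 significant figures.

33.4 mm

k = Gd⁴/(8D³N_a) = (76.5×10³)(3.9⁴)/(8·16.9³·19) = 24.122 N/mm
δ = F/k = 806 / 24.122 = 33.413 mm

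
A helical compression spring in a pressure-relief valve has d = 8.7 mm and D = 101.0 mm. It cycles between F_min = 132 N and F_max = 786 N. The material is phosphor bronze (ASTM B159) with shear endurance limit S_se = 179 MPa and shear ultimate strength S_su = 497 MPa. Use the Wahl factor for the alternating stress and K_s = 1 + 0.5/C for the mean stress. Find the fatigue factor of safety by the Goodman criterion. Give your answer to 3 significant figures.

C = D/d = 101.0/8.7 = 11.6092; K_W = (4C−1)/(4C−4)+0.615/C = 1.1237; K_s = 1+0.5/C = 1.0431
F_a = (F_max−F_min)/2 = 327 N; F_m = (F_max+F_min)/2 = 459 N
τ_a = K_W·8F_aD/(πd³) = 1.1237 × 127.72 = 143.51 MPa
τ_m = K_s·8F_mD/(πd³) = 1.0431 × 179.27 = 186.99 MPa
Goodman: 1/n_f = τ_a/S_se + τ_m/S_su = 143.51/179 + 186.99/497 = 0.80175 + 0.37625 = 1.178
n_f = 1/1.178 = 0.8489

0.849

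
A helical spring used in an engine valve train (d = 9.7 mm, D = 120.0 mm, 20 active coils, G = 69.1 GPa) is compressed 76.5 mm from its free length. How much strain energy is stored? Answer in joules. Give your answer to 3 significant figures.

k = Gd⁴/(8D³N_a) = (69.1×10³)(9.7⁴)/(8·120.0³·20) = 2.2126 N/mm
U = ½kδ² = 0.5 × 2.2126 × 76.5² = 6474.3 N·mm = 6.4743 J

6.47 J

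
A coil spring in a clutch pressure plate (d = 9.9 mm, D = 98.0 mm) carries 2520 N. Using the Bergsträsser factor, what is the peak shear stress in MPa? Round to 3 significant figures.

737 MPa

Spring index C = D/d = 98.0/9.9 = 9.8990
K_B = (4C+2)/(4C−3) = 41.596/36.596 = 1.1366
τ₀ = 8FD/(πd³) = 8·2520·98.0/(π·9.9³) = 1.97568e+06/3048.3 = 648.13 MPa
τ_max = K·τ₀ = 1.1366 × 648.13 = 736.68 MPa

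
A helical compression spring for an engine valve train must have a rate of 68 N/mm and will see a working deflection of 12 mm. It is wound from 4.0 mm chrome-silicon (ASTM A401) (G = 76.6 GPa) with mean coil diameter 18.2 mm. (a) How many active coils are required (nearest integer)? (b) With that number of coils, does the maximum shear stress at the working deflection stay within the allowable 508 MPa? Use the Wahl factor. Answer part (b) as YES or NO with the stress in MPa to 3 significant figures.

N_a = Gd⁴/(8D³k) = (76.6×10³)(4.0⁴)/(8·18.2³·68) = 5.979 → N_a = 6
Actual rate k = Gd⁴/(8D³·6) = 67.766 N/mm
Working load F = kδ = 67.766·12 = 813.19 N
C = 18.2/4.0 = 4.5500; K_W = (4C−1)/(4C−4)+0.615/C = 1.3464
τ_max = K_W·8FD/(πd³) = 1.3464·588.88 = 792.89 MPa
τ_max > 508 MPa → exceeds allowable

(a) 6 coils; (b) NO, τ_max = 793 MPa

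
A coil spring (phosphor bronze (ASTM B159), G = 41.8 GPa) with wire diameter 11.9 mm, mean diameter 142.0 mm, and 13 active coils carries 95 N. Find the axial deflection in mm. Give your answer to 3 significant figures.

33.7 mm

k = Gd⁴/(8D³N_a) = (41.8×10³)(11.9⁴)/(8·142.0³·13) = 2.8149 N/mm
δ = F/k = 95 / 2.8149 = 33.749 mm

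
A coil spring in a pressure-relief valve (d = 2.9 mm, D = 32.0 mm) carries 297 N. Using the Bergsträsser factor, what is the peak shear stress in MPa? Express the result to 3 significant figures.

1110 MPa

Spring index C = D/d = 32.0/2.9 = 11.0345
K_B = (4C+2)/(4C−3) = 46.138/41.138 = 1.1215
τ₀ = 8FD/(πd³) = 8·297·32.0/(π·2.9³) = 76032/76.62 = 992.32 MPa
τ_max = K·τ₀ = 1.1215 × 992.32 = 1112.9 MPa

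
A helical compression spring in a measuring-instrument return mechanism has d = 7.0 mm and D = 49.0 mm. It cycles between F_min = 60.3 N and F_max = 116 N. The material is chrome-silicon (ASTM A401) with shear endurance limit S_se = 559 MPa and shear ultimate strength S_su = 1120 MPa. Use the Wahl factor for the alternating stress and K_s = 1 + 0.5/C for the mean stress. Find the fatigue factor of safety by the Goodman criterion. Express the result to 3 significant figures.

C = D/d = 49.0/7.0 = 7.0000; K_W = (4C−1)/(4C−4)+0.615/C = 1.2129; K_s = 1+0.5/C = 1.0714
F_a = (F_max−F_min)/2 = 27.85 N; F_m = (F_max+F_min)/2 = 88.15 N
τ_a = K_W·8F_aD/(πd³) = 1.2129 × 10.131 = 12.288 MPa
τ_m = K_s·8F_mD/(πd³) = 1.0714 × 32.067 = 34.358 MPa
Goodman: 1/n_f = τ_a/S_se + τ_m/S_su = 12.288/559 + 34.358/1120 = 0.02198 + 0.03068 = 0.052659
n_f = 1/0.052659 = 18.99

19.0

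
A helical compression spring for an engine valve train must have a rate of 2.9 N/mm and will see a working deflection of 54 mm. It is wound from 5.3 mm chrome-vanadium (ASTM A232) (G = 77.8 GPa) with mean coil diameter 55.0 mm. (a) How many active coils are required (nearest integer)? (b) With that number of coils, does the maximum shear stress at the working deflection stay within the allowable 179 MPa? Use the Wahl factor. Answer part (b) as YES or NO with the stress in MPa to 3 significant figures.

(a) 16 coils; (b) YES, τ_max = 167 MPa

N_a = Gd⁴/(8D³k) = (77.8×10³)(5.3⁴)/(8·55.0³·2.9) = 15.9 → N_a = 16
Actual rate k = Gd⁴/(8D³·16) = 2.8826 N/mm
Working load F = kδ = 2.8826·54 = 155.66 N
C = 55.0/5.3 = 10.3774; K_W = (4C−1)/(4C−4)+0.615/C = 1.1392
τ_max = K_W·8FD/(πd³) = 1.1392·146.44 = 166.83 MPa
τ_max ≤ 179 MPa → acceptable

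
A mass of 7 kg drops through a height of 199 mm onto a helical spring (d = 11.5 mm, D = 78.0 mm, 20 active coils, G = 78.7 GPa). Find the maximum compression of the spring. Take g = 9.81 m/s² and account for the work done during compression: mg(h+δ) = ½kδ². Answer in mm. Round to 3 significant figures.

42.8 mm

k = Gd⁴/(8D³N_a) = (78.7×10³)(11.5⁴)/(8·78.0³·20) = 18.129 N/mm
W = mg = 7 × 9.81 = 68.67 N
½kδ² − Wδ − Wh = 0 → δ = (W + √(W² + 2kWh))/k
δ = (68.67 + √(4715.6 + 495464))/18.129 = (68.67 + 707.23)/18.129 = 42.8 mm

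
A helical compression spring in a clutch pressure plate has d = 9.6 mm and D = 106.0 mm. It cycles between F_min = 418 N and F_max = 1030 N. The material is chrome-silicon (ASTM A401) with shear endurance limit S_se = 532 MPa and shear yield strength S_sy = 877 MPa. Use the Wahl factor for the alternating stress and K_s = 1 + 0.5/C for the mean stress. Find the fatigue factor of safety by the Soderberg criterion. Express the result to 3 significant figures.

C = D/d = 106.0/9.6 = 11.0417; K_W = (4C−1)/(4C−4)+0.615/C = 1.1304; K_s = 1+0.5/C = 1.0453
F_a = (F_max−F_min)/2 = 306 N; F_m = (F_max+F_min)/2 = 724 N
τ_a = K_W·8F_aD/(πd³) = 1.1304 × 93.358 = 105.53 MPa
τ_m = K_s·8F_mD/(πd³) = 1.0453 × 220.89 = 230.89 MPa
Soderberg: 1/n_f = τ_a/S_se + τ_m/S_sy = 105.53/532 + 230.89/877 = 0.19837 + 0.26327 = 0.46164
n_f = 1/0.46164 = 2.166

2.17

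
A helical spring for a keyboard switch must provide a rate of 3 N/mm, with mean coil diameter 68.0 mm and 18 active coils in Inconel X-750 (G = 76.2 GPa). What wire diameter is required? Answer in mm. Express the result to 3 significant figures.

d = (8D³N_a·k / G)^(1/4) = (8·68.0³·18·3 / (76.2×10³))^0.25
  = (1782.6)^0.25 = 6.4978 mm

6.50 mm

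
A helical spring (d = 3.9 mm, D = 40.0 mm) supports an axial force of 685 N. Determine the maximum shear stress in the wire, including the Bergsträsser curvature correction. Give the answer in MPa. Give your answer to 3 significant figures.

Spring index C = D/d = 40.0/3.9 = 10.2564
K_B = (4C+2)/(4C−3) = 43.026/38.026 = 1.1315
τ₀ = 8FD/(πd³) = 8·685·40.0/(π·3.9³) = 219200/186.36 = 1176.2 MPa
τ_max = K·τ₀ = 1.1315 × 1176.2 = 1330.9 MPa

1330 MPa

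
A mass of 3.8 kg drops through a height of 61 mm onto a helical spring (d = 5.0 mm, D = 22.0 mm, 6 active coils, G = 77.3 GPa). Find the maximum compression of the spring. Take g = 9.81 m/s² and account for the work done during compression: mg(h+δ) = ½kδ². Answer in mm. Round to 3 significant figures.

k = Gd⁴/(8D³N_a) = (77.3×10³)(5.0⁴)/(8·22.0³·6) = 94.526 N/mm
W = mg = 3.8 × 9.81 = 37.278 N
½kδ² − Wδ − Wh = 0 → δ = (W + √(W² + 2kWh))/k
δ = (37.278 + √(1389.6 + 429895))/94.526 = (37.278 + 656.72)/94.526 = 7.3419 mm

7.34 mm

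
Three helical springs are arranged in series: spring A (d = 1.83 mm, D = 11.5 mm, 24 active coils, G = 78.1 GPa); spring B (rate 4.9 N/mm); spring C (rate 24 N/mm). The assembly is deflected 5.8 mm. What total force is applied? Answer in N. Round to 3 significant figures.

10.0 N

k_A = Gd⁴/(8D³N_a) = (78.1×10³)(1.83⁴)/(8·11.5³·24) = 2.9996 N/mm
Series: 1/k_eq = 1/2.9996 + 1/4.9 + 1/24 = 0.57913; k_eq = 1.7267 N/mm
F = k_eq·δ = 1.7267·5.8 = 10.015 N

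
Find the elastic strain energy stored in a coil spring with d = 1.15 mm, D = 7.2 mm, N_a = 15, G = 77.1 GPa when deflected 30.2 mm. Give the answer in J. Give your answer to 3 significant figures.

k = Gd⁴/(8D³N_a) = (77.1×10³)(1.15⁴)/(8·7.2³·15) = 3.0107 N/mm
U = ½kδ² = 0.5 × 3.0107 × 30.2² = 1372.9 N·mm = 1.3729 J

1.37 J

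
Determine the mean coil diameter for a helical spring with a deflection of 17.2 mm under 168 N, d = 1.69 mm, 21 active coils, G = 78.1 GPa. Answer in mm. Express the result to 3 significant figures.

Required rate k = F/δ = 168/17.2 = 9.7674 N/mm
D = (Gd⁴/(8N_a·k))^(1/3) = (78.1×10³·1.69⁴/(8·21·9.7674))^(1/3)
  = (388.247)^(1/3) = 7.2952 mm

7.30 mm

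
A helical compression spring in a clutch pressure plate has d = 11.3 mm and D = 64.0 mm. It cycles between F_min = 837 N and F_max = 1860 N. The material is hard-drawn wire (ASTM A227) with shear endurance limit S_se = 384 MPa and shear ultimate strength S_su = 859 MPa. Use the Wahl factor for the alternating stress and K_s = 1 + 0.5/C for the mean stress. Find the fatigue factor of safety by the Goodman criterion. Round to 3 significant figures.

C = D/d = 64.0/11.3 = 5.6637; K_W = (4C−1)/(4C−4)+0.615/C = 1.2694; K_s = 1+0.5/C = 1.0883
F_a = (F_max−F_min)/2 = 511.5 N; F_m = (F_max+F_min)/2 = 1348.5 N
τ_a = K_W·8F_aD/(πd³) = 1.2694 × 57.774 = 73.338 MPa
τ_m = K_s·8F_mD/(πd³) = 1.0883 × 152.31 = 165.76 MPa
Goodman: 1/n_f = τ_a/S_se + τ_m/S_su = 73.338/384 + 165.76/859 = 0.19098 + 0.19297 = 0.38395
n_f = 1/0.38395 = 2.604

2.60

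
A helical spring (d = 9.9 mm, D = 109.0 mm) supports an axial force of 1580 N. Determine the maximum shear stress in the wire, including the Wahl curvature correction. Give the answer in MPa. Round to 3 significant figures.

Spring index C = D/d = 109.0/9.9 = 11.0101
K_W = (4C−1)/(4C−4) + 0.615/C = 43.040/40.040 + 0.0559 = 1.1308
τ₀ = 8FD/(πd³) = 8·1580·109.0/(π·9.9³) = 1.37776e+06/3048.3 = 451.98 MPa
τ_max = K·τ₀ = 1.1308 × 451.98 = 511.09 MPa

511 MPa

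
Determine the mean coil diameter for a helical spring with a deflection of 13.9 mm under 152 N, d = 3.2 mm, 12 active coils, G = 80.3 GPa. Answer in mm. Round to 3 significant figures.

Required rate k = F/δ = 152/13.9 = 10.935 N/mm
D = (Gd⁴/(8N_a·k))^(1/3) = (80.3×10³·3.2⁴/(8·12·10.935))^(1/3)
  = (8020.76)^(1/3) = 20.0173 mm

20.0 mm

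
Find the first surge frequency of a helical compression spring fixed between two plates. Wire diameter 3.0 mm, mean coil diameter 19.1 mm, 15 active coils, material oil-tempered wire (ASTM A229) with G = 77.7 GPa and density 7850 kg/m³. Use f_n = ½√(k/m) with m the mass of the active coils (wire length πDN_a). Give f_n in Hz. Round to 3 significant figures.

194 Hz

k = Gd⁴/(8D³N_a) = (77.7×10³)(3.0⁴)/(8·19.1³·15) = 7.527 N/mm = 7527 N/m
Wire length L = πDN_a = π·19.1·15 = 900.07 mm
m = ρ·(πd²/4)·L = 7850 × 7.0686×10⁻⁶ m² × 0.90007 m = 0.049943 kg
f_n = ½√(k/m) = 0.5·√(7527/0.049943) = 0.5·√(1.5071e+05) = 194.11 Hz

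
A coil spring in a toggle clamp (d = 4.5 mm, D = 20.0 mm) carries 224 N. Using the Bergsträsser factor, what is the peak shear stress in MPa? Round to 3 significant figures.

Spring index C = D/d = 20.0/4.5 = 4.4444
K_B = (4C+2)/(4C−3) = 19.778/14.778 = 1.3383
τ₀ = 8FD/(πd³) = 8·224·20.0/(π·4.5³) = 35840/286.28 = 125.19 MPa
τ_max = K·τ₀ = 1.3383 × 125.19 = 167.55 MPa

168 MPa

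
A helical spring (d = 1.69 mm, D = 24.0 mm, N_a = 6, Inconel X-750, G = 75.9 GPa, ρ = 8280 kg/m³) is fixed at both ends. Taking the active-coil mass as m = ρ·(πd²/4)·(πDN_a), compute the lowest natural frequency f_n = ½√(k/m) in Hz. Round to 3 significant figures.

k = Gd⁴/(8D³N_a) = (75.9×10³)(1.69⁴)/(8·24.0³·6) = 0.93307 N/mm = 933.07 N/m
Wire length L = πDN_a = π·24.0·6 = 452.39 mm
m = ρ·(πd²/4)·L = 8280 × 2.2432×10⁻⁶ m² × 0.45239 m = 0.0084025 kg
f_n = ½√(k/m) = 0.5·√(933.07/0.0084025) = 0.5·√(1.1105e+05) = 166.62 Hz

167 Hz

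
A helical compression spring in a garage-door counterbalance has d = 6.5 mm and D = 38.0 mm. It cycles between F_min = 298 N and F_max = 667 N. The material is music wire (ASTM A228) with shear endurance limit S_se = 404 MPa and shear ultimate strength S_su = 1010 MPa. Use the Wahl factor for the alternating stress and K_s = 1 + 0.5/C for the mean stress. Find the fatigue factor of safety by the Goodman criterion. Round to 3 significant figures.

2.59

C = D/d = 38.0/6.5 = 5.8462; K_W = (4C−1)/(4C−4)+0.615/C = 1.2600; K_s = 1+0.5/C = 1.0855
F_a = (F_max−F_min)/2 = 184.5 N; F_m = (F_max+F_min)/2 = 482.5 N
τ_a = K_W·8F_aD/(πd³) = 1.2600 × 65.01 = 81.91 MPa
τ_m = K_s·8F_mD/(πd³) = 1.0855 × 170.01 = 184.55 MPa
Goodman: 1/n_f = τ_a/S_se + τ_m/S_su = 81.91/404 + 184.55/1010 = 0.20275 + 0.18273 = 0.38547
n_f = 1/0.38547 = 2.594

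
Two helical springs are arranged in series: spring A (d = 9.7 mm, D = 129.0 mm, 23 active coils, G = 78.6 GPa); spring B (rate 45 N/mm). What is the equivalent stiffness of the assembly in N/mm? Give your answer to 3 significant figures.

1.70 N/mm

k_A = Gd⁴/(8D³N_a) = (78.6×10³)(9.7⁴)/(8·129.0³·23) = 1.7617 N/mm
Series: 1/k_eq = 1/1.7617 + 1/45 = 0.58987; k_eq = 1.6953 N/mm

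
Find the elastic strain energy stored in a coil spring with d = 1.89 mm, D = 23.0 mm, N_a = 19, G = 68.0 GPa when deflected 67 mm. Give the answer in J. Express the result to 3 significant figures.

1.05 J

k = Gd⁴/(8D³N_a) = (68.0×10³)(1.89⁴)/(8·23.0³·19) = 0.46917 N/mm
U = ½kδ² = 0.5 × 0.46917 × 67² = 1053 N·mm = 1.053 J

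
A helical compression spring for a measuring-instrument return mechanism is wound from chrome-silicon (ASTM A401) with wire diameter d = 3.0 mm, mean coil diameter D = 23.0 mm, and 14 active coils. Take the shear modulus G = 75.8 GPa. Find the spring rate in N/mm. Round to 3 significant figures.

4.51 N/mm

k = Gd⁴/(8D³N_a) = (75.8×10³ × 3.0⁴) / (8 × 23.0³ × 14)
  = 6.1398e+06 / 1.3627e+06 = 4.5056 N/mm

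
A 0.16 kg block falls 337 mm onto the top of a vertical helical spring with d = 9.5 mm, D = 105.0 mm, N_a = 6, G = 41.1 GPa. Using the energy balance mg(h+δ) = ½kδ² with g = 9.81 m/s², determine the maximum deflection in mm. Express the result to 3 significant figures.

13.5 mm

k = Gd⁴/(8D³N_a) = (41.1×10³)(9.5⁴)/(8·105.0³·6) = 6.0246 N/mm
W = mg = 0.16 × 9.81 = 1.5696 N
½kδ² − Wδ − Wh = 0 → δ = (W + √(W² + 2kWh))/k
δ = (1.5696 + √(2.4636 + 6373.47))/6.0246 = (1.5696 + 79.849)/6.0246 = 13.514 mm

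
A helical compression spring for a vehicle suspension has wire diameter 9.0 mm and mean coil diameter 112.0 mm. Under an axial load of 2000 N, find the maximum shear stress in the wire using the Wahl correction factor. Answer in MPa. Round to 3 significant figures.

872 MPa

Spring index C = D/d = 112.0/9.0 = 12.4444
K_W = (4C−1)/(4C−4) + 0.615/C = 48.778/45.778 + 0.0494 = 1.1150
τ₀ = 8FD/(πd³) = 8·2000·112.0/(π·9.0³) = 1.792e+06/2290.2 = 782.46 MPa
τ_max = K·τ₀ = 1.1150 × 782.46 = 872.4 MPa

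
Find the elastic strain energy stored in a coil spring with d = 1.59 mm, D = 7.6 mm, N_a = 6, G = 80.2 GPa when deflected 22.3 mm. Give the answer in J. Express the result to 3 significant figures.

6.05 J

k = Gd⁴/(8D³N_a) = (80.2×10³)(1.59⁴)/(8·7.6³·6) = 24.327 N/mm
U = ½kδ² = 0.5 × 24.327 × 22.3² = 6048.7 N·mm = 6.0487 J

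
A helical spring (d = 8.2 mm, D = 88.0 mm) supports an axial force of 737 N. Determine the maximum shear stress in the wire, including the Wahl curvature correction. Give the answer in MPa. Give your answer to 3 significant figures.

340 MPa

Spring index C = D/d = 88.0/8.2 = 10.7317
K_W = (4C−1)/(4C−4) + 0.615/C = 41.927/38.927 + 0.0573 = 1.1344
τ₀ = 8FD/(πd³) = 8·737·88.0/(π·8.2³) = 518848/1732.2 = 299.54 MPa
τ_max = K·τ₀ = 1.1344 × 299.54 = 339.79 MPa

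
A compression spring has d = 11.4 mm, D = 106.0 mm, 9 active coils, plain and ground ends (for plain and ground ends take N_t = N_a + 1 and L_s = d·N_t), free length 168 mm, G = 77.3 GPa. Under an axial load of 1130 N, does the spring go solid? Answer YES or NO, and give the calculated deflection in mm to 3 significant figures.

k = Gd⁴/(8D³N_a) = (77.3×10³)(11.4⁴)/(8·106.0³·9) = 15.225 N/mm
N_t = 10; L_s = 11.4·10 = 114 mm; δ_solid = L₀ − L_s = 168 − 114 = 54 mm
δ = F/k = 1130/15.225 = 74.221 mm
δ ≥ δ_solid → spring goes solid

YES, δ = 74.2 mm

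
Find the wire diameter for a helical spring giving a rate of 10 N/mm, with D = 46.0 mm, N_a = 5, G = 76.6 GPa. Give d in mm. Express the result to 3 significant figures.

4.75 mm

d = (8D³N_a·k / G)^(1/4) = (8·46.0³·5·10 / (76.6×10³))^0.25
  = (508.28)^0.25 = 4.7482 mm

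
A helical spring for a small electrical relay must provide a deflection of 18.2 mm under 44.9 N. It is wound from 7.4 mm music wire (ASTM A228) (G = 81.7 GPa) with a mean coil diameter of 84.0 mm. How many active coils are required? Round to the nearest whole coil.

21

Required rate k = F/δ = 44.9/18.2 = 2.467 N/mm
N_a = Gd⁴/(8D³k) = (81.7×10³ × 7.4⁴)/(8 × 84.0³ × 2.467)
    = 2.4499e+08 / 1.16978e+07 = 20.94 → 21 coils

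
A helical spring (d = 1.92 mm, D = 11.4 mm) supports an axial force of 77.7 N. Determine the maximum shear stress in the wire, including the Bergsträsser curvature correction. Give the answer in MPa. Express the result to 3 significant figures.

395 MPa

Spring index C = D/d = 11.4/1.92 = 5.9375
K_B = (4C+2)/(4C−3) = 25.750/20.750 = 1.2410
τ₀ = 8FD/(πd³) = 8·77.7·11.4/(π·1.92³) = 7086.24/22.236 = 318.69 MPa
τ_max = K·τ₀ = 1.2410 × 318.69 = 395.48 MPa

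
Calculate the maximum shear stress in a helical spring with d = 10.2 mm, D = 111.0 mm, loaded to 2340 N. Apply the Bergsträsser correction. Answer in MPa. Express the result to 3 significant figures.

700 MPa

Spring index C = D/d = 111.0/10.2 = 10.8824
K_B = (4C+2)/(4C−3) = 45.529/40.529 = 1.1234
τ₀ = 8FD/(πd³) = 8·2340·111.0/(π·10.2³) = 2.07792e+06/3333.9 = 623.27 MPa
τ_max = K·τ₀ = 1.1234 × 623.27 = 700.16 MPa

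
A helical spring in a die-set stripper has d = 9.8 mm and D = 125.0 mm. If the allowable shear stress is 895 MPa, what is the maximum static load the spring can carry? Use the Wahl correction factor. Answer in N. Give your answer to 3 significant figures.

C = D/d = 125.0/9.8 = 12.7551
K_W = (4C−1)/(4C−4) + 0.615/C = 50.020/47.020 + 0.0482 = 1.1120
τ_max = K·8FD/(πd³) → F_max = τ_allow·πd³/(8DK)
F_max = 895·π·9.8³/(8·125.0·1.1120) = 2.6464e+06/1112 = 2379.8 N

2380 N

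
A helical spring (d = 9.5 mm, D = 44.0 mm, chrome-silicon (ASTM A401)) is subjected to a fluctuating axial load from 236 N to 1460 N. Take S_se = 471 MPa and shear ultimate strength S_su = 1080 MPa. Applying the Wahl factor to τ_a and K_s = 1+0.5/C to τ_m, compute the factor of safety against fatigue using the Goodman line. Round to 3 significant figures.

C = D/d = 44.0/9.5 = 4.6316; K_W = (4C−1)/(4C−4)+0.615/C = 1.3393; K_s = 1+0.5/C = 1.1080
F_a = (F_max−F_min)/2 = 612 N; F_m = (F_max+F_min)/2 = 848 N
τ_a = K_W·8F_aD/(πd³) = 1.3393 × 79.979 = 107.12 MPa
τ_m = K_s·8F_mD/(πd³) = 1.1080 × 110.82 = 122.78 MPa
Goodman: 1/n_f = τ_a/S_se + τ_m/S_su = 107.12/471 + 122.78/1080 = 0.22742 + 0.11369 = 0.34111
n_f = 1/0.34111 = 2.932

2.93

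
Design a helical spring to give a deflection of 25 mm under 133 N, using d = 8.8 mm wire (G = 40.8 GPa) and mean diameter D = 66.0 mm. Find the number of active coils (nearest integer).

20

Required rate k = F/δ = 133/25 = 5.32 N/mm
N_a = Gd⁴/(8D³k) = (40.8×10³ × 8.8⁴)/(8 × 66.0³ × 5.32)
    = 2.44676e+08 / 1.22358e+07 = 20 → 20 coils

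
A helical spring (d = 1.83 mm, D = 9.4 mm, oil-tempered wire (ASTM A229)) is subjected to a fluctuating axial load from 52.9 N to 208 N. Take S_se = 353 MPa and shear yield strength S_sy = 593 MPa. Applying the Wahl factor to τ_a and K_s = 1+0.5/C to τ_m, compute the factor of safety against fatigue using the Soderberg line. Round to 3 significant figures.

0.486

C = D/d = 9.4/1.83 = 5.1366; K_W = (4C−1)/(4C−4)+0.615/C = 1.3010; K_s = 1+0.5/C = 1.0973
F_a = (F_max−F_min)/2 = 77.55 N; F_m = (F_max+F_min)/2 = 130.45 N
τ_a = K_W·8F_aD/(πd³) = 1.3010 × 302.9 = 394.08 MPa
τ_m = K_s·8F_mD/(πd³) = 1.0973 × 509.52 = 559.11 MPa
Soderberg: 1/n_f = τ_a/S_se + τ_m/S_sy = 394.08/353 + 559.11/593 = 1.11638 + 0.94286 = 2.0592
n_f = 1/2.0592 = 0.4856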